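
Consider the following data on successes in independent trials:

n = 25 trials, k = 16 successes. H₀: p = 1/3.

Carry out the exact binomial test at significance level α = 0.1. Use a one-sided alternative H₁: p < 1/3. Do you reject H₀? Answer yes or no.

Exact binomial: n=25, k=16, p₀=1/3=0.3333
P(X≤16) from Σ C(n,i)·p₀^i·(1−p₀)^(n−i)
p-value (one-sided, H₁ less) = 0.99958
At α=0.1: p ≥ α → fail to reject H₀

reject H₀: no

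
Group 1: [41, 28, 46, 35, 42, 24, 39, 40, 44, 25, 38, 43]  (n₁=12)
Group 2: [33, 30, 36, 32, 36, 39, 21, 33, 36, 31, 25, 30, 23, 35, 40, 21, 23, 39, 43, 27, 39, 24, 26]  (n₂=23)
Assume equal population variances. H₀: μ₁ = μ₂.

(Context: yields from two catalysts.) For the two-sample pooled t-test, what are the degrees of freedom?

degrees of freedom = 33

df = n₁ + n₂ − 2 = 12 + 23 − 2 = 33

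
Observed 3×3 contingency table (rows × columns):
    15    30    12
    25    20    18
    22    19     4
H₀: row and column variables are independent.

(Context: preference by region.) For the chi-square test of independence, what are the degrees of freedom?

degrees of freedom = 4

df = (r−1)(c−1) = (3−1)·(3−1) = 4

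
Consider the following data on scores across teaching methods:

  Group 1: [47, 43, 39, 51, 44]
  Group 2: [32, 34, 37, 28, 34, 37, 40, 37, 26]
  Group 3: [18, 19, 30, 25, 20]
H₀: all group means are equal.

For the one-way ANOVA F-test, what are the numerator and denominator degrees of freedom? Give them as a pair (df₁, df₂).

degrees of freedom = [2, 16]

k = 3 groups, N = 19 total
df = (k−1, N−k) = (3−1, 19−3) = (2, 16)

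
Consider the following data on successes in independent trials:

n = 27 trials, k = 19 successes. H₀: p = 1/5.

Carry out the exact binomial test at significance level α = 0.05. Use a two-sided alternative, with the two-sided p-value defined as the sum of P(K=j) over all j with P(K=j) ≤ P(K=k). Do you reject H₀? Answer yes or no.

Exact binomial: n=27, k=19, p₀=1/5=0.2000
P(X=j) = C(n,j)·p₀^j·(1−p₀)^(n−j); p = Σ P(X=j) over j with P(X=j) ≤ P(X=19)
p-value (two-sided) = 0.00000
At α=0.05: p < α → reject H₀

reject H₀: yes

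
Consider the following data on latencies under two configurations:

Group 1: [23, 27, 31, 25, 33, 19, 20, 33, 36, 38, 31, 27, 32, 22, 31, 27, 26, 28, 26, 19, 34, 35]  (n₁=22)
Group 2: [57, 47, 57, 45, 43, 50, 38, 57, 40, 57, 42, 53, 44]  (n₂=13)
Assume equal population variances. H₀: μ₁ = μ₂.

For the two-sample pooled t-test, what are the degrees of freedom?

df = n₁ + n₂ − 2 = 22 + 13 − 2 = 33

degrees of freedom = 33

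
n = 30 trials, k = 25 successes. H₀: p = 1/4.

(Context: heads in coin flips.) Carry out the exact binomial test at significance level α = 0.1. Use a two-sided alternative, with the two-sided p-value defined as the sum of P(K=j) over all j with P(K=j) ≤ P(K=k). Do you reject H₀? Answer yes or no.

Exact binomial: n=30, k=25, p₀=1/4=0.2500
P(X=j) = C(n,j)·p₀^j·(1−p₀)^(n−j); p = Σ P(X=j) over j with P(X=j) ≤ P(X=25)
p-value (two-sided) = 0.00000
At α=0.1: p < α → reject H₀

reject H₀: yes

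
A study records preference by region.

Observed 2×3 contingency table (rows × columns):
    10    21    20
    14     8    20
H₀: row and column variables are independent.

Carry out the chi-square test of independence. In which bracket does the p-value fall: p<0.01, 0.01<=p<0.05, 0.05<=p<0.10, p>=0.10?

p-value bracket: 0.05<=p<0.10

Row totals [51, 42], col totals [24, 29, 40], n=93
χ² = (10−13.16)²/13.16 + (21−15.90)²/15.90 + (20−21.94)²/21.94 + (14−10.84)²/10.84 + (8−13.10)²/13.10 + (20−18.06)²/18.06 = 5.6764
df = 2
p-value (upper-tail) = 0.05853
→ bracket: 0.05<=p<0.10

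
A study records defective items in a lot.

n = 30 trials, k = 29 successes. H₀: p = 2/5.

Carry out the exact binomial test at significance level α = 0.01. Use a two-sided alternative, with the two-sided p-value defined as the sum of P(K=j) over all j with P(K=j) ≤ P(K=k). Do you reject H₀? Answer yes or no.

Exact binomial: n=30, k=29, p₀=2/5=0.4000
P(X=j) = C(n,j)·p₀^j·(1−p₀)^(n−j); p = Σ P(X=j) over j with P(X=j) ≤ P(X=29)
p-value (two-sided) = 0.00000
At α=0.01: p < α → reject H₀

reject H₀: yes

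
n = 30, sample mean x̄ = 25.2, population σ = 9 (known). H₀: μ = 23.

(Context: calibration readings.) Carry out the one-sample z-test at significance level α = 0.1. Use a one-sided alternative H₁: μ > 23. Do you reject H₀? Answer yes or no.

reject H₀: yes

SE = σ/√n = 9/√30 = 1.6432
z = (x̄−μ₀)/SE = (25.2−23)/1.6432 = 1.3389
p-value (one-sided, H₁ greater) = 0.09031
At α=0.1: p < α → reject H₀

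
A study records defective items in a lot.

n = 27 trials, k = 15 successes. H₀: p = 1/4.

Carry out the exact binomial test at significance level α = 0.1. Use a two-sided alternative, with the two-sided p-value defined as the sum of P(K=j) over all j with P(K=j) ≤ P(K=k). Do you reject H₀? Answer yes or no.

Exact binomial: n=27, k=15, p₀=1/4=0.2500
P(X=j) = C(n,j)·p₀^j·(1−p₀)^(n−j); p = Σ P(X=j) over j with P(X=j) ≤ P(X=15)
p-value (two-sided) = 0.00110
At α=0.1: p < α → reject H₀

reject H₀: yes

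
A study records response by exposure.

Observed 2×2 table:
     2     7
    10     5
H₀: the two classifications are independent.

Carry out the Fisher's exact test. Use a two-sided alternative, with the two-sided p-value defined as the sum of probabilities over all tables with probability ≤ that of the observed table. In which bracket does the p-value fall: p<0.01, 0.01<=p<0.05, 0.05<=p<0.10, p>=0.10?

p-value bracket: 0.05<=p<0.10

Margins: r₁=9, r₂=15, c₁=12, c₂=12, n=24
p_obs = C(9,2)·C(15,10)/C(24,12); sum pmf over tables with pmf ≤ p_obs
p-value (two-sided) = 0.08938
→ bracket: 0.05<=p<0.10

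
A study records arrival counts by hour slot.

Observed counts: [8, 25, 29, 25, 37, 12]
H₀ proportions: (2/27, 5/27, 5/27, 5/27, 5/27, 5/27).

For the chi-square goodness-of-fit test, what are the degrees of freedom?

df = k − 1 = 6 − 1 = 5

degrees of freedom = 5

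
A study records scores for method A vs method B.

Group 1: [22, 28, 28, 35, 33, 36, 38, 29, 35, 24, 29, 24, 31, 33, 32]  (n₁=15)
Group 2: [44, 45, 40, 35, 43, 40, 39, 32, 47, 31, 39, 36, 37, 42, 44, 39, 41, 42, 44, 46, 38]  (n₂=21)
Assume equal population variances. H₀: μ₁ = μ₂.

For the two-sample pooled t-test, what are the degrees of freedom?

df = n₁ + n₂ − 2 = 15 + 21 − 2 = 34

degrees of freedom = 34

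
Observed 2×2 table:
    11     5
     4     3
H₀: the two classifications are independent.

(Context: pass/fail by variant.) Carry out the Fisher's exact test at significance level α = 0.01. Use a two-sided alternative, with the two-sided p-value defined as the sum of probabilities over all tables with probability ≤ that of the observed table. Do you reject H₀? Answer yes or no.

Margins: r₁=16, r₂=7, c₁=15, c₂=8, n=23
p_obs = C(16,11)·C(7,4)/C(23,15); sum pmf over tables with pmf ≤ p_obs
p-value (two-sided) = 0.65702
At α=0.01: p ≥ α → fail to reject H₀

reject H₀: no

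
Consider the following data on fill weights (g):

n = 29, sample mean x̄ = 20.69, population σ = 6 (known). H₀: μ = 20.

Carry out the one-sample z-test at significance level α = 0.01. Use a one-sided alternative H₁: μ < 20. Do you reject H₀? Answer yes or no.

SE = σ/√n = 6/√29 = 1.1142
z = (x̄−μ₀)/SE = (20.69−20)/1.1142 = 0.6193
p-value (one-sided, H₁ less) = 0.73214
At α=0.01: p ≥ α → fail to reject H₀

reject H₀: no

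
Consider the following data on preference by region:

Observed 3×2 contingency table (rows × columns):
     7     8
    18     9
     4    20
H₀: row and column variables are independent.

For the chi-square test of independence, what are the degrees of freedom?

degrees of freedom = 2

df = (r−1)(c−1) = (3−1)·(2−1) = 2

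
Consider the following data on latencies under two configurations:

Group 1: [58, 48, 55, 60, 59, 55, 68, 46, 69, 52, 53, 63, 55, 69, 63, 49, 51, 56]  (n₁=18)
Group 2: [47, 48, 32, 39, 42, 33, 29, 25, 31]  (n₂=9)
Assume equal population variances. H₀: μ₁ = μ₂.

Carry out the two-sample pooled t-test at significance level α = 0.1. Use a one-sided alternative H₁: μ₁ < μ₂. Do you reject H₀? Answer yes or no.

reject H₀: no

x̄₁=57.167, s₁=7.073, n₁=18
x̄₂=36.222, s₂=8.136, n₂=9
s_p² = [17·7.073² + 8·8.136²]/25 = 55.2022
SE = √(s_p²·(1/18+1/9)) = 3.0332
t = (57.167−36.222)/3.0332 = 6.9050
df = 25
p-value (one-sided, H₁ less) = 1.00000
At α=0.1: p ≥ α → fail to reject H₀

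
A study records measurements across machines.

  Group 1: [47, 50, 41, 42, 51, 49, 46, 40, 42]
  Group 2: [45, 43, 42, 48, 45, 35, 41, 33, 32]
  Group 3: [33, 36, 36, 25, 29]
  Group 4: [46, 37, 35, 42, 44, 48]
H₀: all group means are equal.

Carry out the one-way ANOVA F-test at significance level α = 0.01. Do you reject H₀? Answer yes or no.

reject H₀: yes

Group means [45.33, 40.44, 31.80, 42.00], grand mean 40.793
SSB = Σnᵢ(x̄ᵢ−x̄)² = 599.736; SSW = ΣΣ(x−x̄ᵢ)² = 625.022
MSB = 599.736/3 = 199.9121; MSW = 625.022/25 = 25.0009
F = MSB/MSW = 7.9962
df = (3, 25)
p-value (upper-tail) = 0.00066
At α=0.01: p < α → reject H₀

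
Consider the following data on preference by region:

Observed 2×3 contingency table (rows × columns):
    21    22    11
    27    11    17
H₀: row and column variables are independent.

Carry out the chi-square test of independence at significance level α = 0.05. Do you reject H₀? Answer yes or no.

Row totals [54, 55], col totals [48, 33, 28], n=109
χ² = (21−23.78)²/23.78 + (22−16.35)²/16.35 + (11−13.87)²/13.87 + (27−24.22)²/24.22 + (11−16.65)²/16.65 + (17−14.13)²/14.13 = 5.6937
df = 2
p-value (upper-tail) = 0.05803
At α=0.05: p ≥ α → fail to reject H₀

reject H₀: no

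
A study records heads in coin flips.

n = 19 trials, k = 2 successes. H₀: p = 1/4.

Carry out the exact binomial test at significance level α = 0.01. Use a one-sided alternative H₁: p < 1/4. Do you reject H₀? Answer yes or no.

Exact binomial: n=19, k=2, p₀=1/4=0.2500
P(X≤2) from Σ C(n,i)·p₀^i·(1−p₀)^(n−i)
p-value (one-sided, H₁ less) = 0.11134
At α=0.01: p ≥ α → fail to reject H₀

reject H₀: no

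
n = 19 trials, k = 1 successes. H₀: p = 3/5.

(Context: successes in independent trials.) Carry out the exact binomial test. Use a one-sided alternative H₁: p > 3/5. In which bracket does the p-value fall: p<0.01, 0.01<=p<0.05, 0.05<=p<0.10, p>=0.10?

p-value bracket: p>=0.10

Exact binomial: n=19, k=1, p₀=3/5=0.6000
P(X≥1) from Σ C(n,i)·p₀^i·(1−p₀)^(n−i)
p-value (one-sided, H₁ greater) = 1.00000
→ bracket: p>=0.10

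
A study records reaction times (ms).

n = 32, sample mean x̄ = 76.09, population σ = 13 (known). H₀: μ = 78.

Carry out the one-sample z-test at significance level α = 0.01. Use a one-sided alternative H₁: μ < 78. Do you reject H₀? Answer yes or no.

reject H₀: no

SE = σ/√n = 13/√32 = 2.2981
z = (x̄−μ₀)/SE = (76.09−78)/2.2981 = -0.8311
p-value (one-sided, H₁ less) = 0.20295
At α=0.01: p ≥ α → fail to reject H₀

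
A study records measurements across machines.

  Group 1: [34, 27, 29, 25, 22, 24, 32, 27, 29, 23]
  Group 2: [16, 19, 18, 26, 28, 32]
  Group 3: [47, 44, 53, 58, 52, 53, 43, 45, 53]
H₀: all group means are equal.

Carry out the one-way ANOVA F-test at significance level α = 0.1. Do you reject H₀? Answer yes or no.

Group means [27.20, 23.17, 49.78], grand mean 34.360
SSB = Σnᵢ(x̄ᵢ−x̄)² = 3403.771; SSW = ΣΣ(x−x̄ᵢ)² = 553.989
MSB = 3403.771/2 = 1701.8856; MSW = 553.989/22 = 25.1813
F = MSB/MSW = 67.5853
df = (2, 22)
p-value (upper-tail) = 0.00000
At α=0.1: p < α → reject H₀

reject H₀: yes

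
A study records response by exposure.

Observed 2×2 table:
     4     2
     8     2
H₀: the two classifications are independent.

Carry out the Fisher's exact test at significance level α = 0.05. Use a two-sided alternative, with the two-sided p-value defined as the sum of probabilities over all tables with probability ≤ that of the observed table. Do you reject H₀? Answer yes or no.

reject H₀: no

Margins: r₁=6, r₂=10, c₁=12, c₂=4, n=16
p_obs = C(6,4)·C(10,8)/C(16,12); sum pmf over tables with pmf ≤ p_obs
p-value (two-sided) = 0.60440
At α=0.05: p ≥ α → fail to reject H₀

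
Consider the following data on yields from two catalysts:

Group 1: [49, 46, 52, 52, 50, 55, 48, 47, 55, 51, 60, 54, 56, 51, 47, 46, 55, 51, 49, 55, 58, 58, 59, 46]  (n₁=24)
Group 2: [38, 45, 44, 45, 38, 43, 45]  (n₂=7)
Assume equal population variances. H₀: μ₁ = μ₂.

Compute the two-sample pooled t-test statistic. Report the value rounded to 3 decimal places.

x̄₁=52.083, s₁=4.373, n₁=24
x̄₂=42.571, s₂=3.207, n₂=7
s_p² = [23·4.373² + 6·3.207²]/29 = 17.2947
SE = √(s_p²·(1/24+1/7)) = 1.7864
t = (52.083−42.571)/1.7864 = 5.3246
df = 29

test statistic = 5.325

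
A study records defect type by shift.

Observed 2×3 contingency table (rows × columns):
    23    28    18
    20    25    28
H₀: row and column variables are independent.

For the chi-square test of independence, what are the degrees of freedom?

degrees of freedom = 2

df = (r−1)(c−1) = (2−1)·(3−1) = 2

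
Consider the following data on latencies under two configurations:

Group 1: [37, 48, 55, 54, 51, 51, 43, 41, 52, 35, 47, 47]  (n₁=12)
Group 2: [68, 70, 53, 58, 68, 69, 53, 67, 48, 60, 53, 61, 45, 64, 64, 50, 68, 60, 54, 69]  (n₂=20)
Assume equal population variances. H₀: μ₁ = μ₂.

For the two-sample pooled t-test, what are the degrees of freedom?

df = n₁ + n₂ − 2 = 12 + 20 − 2 = 30

degrees of freedom = 30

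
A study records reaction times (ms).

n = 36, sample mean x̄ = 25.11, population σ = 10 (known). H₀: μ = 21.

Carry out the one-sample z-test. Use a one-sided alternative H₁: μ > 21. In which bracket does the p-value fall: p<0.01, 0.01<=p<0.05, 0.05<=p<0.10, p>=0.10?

p-value bracket: p<0.01

SE = σ/√n = 10/√36 = 1.6667
z = (x̄−μ₀)/SE = (25.11−21)/1.6667 = 2.4660
p-value (one-sided, H₁ greater) = 0.00683
→ bracket: p<0.01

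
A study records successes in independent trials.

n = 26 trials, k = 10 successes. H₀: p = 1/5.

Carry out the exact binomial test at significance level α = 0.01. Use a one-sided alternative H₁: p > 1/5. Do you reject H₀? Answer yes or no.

Exact binomial: n=26, k=10, p₀=1/5=0.2000
P(X≥10) from Σ C(n,i)·p₀^i·(1−p₀)^(n−i)
p-value (one-sided, H₁ greater) = 0.02322
At α=0.01: p ≥ α → fail to reject H₀

reject H₀: no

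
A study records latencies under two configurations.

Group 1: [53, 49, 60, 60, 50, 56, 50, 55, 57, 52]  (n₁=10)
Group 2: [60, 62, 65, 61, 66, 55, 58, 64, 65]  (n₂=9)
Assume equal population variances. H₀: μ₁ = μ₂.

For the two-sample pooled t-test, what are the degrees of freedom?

degrees of freedom = 17

df = n₁ + n₂ − 2 = 10 + 9 − 2 = 17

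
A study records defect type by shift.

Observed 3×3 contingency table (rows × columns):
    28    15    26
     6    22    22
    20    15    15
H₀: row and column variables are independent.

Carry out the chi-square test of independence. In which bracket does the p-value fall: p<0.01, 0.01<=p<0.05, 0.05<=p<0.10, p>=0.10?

p-value bracket: p<0.01

Row totals [69, 50, 50], col totals [54, 52, 63], n=169
χ² = (28−22.05)²/22.05 + (15−21.23)²/21.23 + (26−25.72)²/25.72 + (6−15.98)²/15.98 + (22−15.38)²/15.38 + (22−18.64)²/18.64 + (20−15.98)²/15.98 + (15−15.38)²/15.38 + (15−18.64)²/18.64 = 14.8526
df = 4
p-value (upper-tail) = 0.00502
→ bracket: p<0.01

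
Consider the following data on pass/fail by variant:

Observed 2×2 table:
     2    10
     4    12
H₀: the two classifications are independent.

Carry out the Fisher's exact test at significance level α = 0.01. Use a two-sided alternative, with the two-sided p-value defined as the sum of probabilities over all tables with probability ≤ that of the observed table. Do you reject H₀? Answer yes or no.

reject H₀: no

Margins: r₁=12, r₂=16, c₁=6, c₂=22, n=28
p_obs = C(12,2)·C(16,4)/C(28,6); sum pmf over tables with pmf ≤ p_obs
p-value (two-sided) = 0.67298
At α=0.01: p ≥ α → fail to reject H₀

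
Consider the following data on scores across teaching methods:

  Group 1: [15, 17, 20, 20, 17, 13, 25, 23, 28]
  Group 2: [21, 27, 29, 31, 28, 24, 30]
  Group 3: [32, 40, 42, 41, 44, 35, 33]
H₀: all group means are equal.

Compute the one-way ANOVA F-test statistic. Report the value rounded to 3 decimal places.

Group means [19.78, 27.14, 38.14], grand mean 27.609
SSB = Σnᵢ(x̄ᵢ−x̄)² = 1330.208; SSW = ΣΣ(x−x̄ᵢ)² = 399.270
MSB = 1330.208/2 = 665.1042; MSW = 399.270/20 = 19.9635
F = MSB/MSW = 33.3160
df = (2, 20)

test statistic = 33.316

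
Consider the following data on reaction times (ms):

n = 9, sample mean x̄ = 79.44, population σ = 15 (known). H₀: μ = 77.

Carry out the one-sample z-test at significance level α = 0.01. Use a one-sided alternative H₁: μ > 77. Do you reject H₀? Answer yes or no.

reject H₀: no

SE = σ/√n = 15/√9 = 5.0000
z = (x̄−μ₀)/SE = (79.44−77)/5.0000 = 0.4880
p-value (one-sided, H₁ greater) = 0.31277
At α=0.01: p ≥ α → fail to reject H₀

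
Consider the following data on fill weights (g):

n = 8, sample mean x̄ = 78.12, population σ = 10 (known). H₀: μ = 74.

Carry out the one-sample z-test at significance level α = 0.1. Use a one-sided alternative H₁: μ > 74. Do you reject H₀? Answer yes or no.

SE = σ/√n = 10/√8 = 3.5355
z = (x̄−μ₀)/SE = (78.12−74)/3.5355 = 1.1653
p-value (one-sided, H₁ greater) = 0.12195
At α=0.1: p ≥ α → fail to reject H₀

reject H₀: no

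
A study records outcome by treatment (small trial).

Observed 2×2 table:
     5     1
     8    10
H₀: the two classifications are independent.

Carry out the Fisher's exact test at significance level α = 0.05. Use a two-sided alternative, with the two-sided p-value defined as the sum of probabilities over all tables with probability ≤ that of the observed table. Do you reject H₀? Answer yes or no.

reject H₀: no

Margins: r₁=6, r₂=18, c₁=13, c₂=11, n=24
p_obs = C(6,5)·C(18,8)/C(24,13); sum pmf over tables with pmf ≤ p_obs
p-value (two-sided) = 0.16599
At α=0.05: p ≥ α → fail to reject H₀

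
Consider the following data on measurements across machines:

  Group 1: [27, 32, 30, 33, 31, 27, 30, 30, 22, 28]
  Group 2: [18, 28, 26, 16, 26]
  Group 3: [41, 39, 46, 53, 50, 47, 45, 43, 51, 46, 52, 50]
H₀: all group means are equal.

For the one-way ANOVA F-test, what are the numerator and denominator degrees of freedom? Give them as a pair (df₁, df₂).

degrees of freedom = [2, 24]

k = 3 groups, N = 27 total
df = (k−1, N−k) = (3−1, 27−3) = (2, 24)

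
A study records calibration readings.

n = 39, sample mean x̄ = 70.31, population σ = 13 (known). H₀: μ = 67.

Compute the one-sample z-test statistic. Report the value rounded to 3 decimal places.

SE = σ/√n = 13/√39 = 2.0817
z = (x̄−μ₀)/SE = (70.31−67)/2.0817 = 1.5901

test statistic = 1.590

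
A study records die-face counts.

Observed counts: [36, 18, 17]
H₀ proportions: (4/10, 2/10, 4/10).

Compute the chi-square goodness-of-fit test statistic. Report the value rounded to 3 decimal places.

test statistic = 7.627

n = 71; E_i = n·p_i = [28.40, 14.20, 28.40]
χ² = (36−28.40)²/28.40 + (18−14.20)²/14.20 + (17−28.40)²/28.40 = 7.6268
df = 2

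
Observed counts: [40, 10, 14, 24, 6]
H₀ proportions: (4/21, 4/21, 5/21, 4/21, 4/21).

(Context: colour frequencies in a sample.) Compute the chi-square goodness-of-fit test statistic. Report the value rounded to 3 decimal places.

test statistic = 43.885

n = 94; E_i = n·p_i = [17.90, 17.90, 22.38, 17.90, 17.90]
χ² = (40−17.90)²/17.90 + (10−17.90)²/17.90 + (14−22.38)²/22.38 + (24−17.90)²/17.90 + (6−17.90)²/17.90 = 43.8851
df = 4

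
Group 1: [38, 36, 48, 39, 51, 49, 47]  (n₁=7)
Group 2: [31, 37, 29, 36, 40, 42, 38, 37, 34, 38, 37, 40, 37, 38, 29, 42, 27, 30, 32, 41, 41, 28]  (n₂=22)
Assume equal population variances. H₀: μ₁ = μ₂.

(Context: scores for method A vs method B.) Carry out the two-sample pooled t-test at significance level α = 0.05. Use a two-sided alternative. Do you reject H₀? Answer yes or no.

x̄₁=44.000, s₁=6.110, n₁=7
x̄₂=35.636, s₂=4.836, n₂=22
s_p² = [6·6.110² + 21·4.836²]/27 = 26.4848
SE = √(s_p²·(1/7+1/22)) = 2.2333
t = (44.000−35.636)/2.2333 = 3.7451
df = 27
p-value (two-sided) = 0.00087
At α=0.05: p < α → reject H₀

reject H₀: yes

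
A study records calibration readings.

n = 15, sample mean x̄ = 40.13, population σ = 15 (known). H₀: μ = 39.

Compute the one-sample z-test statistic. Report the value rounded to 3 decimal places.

test statistic = 0.292

SE = σ/√n = 15/√15 = 3.8730
z = (x̄−μ₀)/SE = (40.13−39)/3.8730 = 0.2918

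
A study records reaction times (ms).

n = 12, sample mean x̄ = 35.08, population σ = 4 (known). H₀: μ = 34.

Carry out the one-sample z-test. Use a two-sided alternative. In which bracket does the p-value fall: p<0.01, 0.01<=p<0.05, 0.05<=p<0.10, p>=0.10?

SE = σ/√n = 4/√12 = 1.1547
z = (x̄−μ₀)/SE = (35.08−34)/1.1547 = 0.9353
p-value (two-sided) = 0.34963
→ bracket: p>=0.10

p-value bracket: p>=0.10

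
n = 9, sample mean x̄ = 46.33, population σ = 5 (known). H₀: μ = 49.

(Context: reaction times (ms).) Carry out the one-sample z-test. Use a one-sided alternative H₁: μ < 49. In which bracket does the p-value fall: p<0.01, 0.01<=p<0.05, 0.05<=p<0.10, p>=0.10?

SE = σ/√n = 5/√9 = 1.6667
z = (x̄−μ₀)/SE = (46.33−49)/1.6667 = -1.6020
p-value (one-sided, H₁ less) = 0.05458
→ bracket: 0.05<=p<0.10

p-value bracket: 0.05<=p<0.10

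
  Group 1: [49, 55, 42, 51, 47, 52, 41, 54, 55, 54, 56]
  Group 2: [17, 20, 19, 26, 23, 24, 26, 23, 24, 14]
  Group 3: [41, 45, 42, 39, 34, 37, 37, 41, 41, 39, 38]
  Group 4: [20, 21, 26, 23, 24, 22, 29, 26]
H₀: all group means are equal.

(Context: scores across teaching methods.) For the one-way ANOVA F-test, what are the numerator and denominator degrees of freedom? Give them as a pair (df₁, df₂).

k = 4 groups, N = 40 total
df = (k−1, N−k) = (4−1, 40−4) = (3, 36)

degrees of freedom = [3, 36]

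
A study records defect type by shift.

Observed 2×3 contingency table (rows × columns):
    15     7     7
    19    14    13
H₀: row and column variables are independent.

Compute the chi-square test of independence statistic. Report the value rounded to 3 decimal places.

test statistic = 0.791

Row totals [29, 46], col totals [34, 21, 20], n=75
χ² = (15−13.15)²/13.15 + (7−8.12)²/8.12 + (7−7.73)²/7.73 + (19−20.85)²/20.85 + (14−12.88)²/12.88 + (13−12.27)²/12.27 = 0.7912
df = 2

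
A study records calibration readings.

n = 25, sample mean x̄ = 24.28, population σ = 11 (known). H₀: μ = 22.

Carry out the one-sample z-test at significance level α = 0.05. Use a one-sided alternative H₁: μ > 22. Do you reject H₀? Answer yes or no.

SE = σ/√n = 11/√25 = 2.2000
z = (x̄−μ₀)/SE = (24.28−22)/2.2000 = 1.0364
p-value (one-sided, H₁ greater) = 0.15002
At α=0.05: p ≥ α → fail to reject H₀

reject H₀: no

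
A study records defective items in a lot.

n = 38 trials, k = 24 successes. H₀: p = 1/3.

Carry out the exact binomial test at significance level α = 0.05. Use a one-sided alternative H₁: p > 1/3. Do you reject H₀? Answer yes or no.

reject H₀: yes

Exact binomial: n=38, k=24, p₀=1/3=0.3333
P(X≥24) from Σ C(n,i)·p₀^i·(1−p₀)^(n−i)
p-value (one-sided, H₁ greater) = 0.00016
At α=0.05: p < α → reject H₀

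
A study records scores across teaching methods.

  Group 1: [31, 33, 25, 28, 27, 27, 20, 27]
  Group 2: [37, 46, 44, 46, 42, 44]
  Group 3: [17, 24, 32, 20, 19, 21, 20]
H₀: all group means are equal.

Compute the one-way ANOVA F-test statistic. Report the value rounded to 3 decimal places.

test statistic = 45.549

Group means [27.25, 43.17, 21.86], grand mean 30.000
SSB = Σnᵢ(x̄ᵢ−x̄)² = 1564.810; SSW = ΣΣ(x−x̄ᵢ)² = 309.190
MSB = 1564.810/2 = 782.4048; MSW = 309.190/18 = 17.1772
F = MSB/MSW = 45.5489
df = (2, 18)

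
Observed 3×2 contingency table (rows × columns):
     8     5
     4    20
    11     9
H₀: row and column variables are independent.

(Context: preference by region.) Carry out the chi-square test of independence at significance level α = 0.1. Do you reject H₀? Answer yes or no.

reject H₀: yes

Row totals [13, 24, 20], col totals [23, 34], n=57
χ² = (8−5.25)²/5.25 + (5−7.75)²/7.75 + (4−9.68)²/9.68 + (20−14.32)²/14.32 + (11−8.07)²/8.07 + (9−11.93)²/11.93 = 9.8012
df = 2
p-value (upper-tail) = 0.00744
At α=0.1: p < α → reject H₀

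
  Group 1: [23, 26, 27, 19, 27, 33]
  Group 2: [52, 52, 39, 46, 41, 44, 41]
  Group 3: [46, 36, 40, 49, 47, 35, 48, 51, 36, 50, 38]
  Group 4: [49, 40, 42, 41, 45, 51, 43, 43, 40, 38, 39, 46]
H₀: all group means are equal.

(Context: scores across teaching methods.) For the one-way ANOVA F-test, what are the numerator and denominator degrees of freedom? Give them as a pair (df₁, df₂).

degrees of freedom = [3, 32]

k = 4 groups, N = 36 total
df = (k−1, N−k) = (4−1, 36−4) = (3, 32)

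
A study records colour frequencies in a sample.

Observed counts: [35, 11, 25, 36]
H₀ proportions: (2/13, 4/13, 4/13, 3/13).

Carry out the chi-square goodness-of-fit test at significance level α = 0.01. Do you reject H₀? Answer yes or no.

n = 107; E_i = n·p_i = [16.46, 32.92, 32.92, 24.69]
χ² = (35−16.46)²/16.46 + (11−32.92)²/32.92 + (25−32.92)²/32.92 + (36−24.69)²/24.69 = 42.5607
df = 3
p-value (upper-tail) = 0.00000
At α=0.01: p < α → reject H₀

reject H₀: yes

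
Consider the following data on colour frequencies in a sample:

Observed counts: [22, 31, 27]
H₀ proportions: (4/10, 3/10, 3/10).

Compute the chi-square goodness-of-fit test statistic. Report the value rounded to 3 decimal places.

test statistic = 5.542

n = 80; E_i = n·p_i = [32.00, 24.00, 24.00]
χ² = (22−32.00)²/32.00 + (31−24.00)²/24.00 + (27−24.00)²/24.00 = 5.5417
df = 2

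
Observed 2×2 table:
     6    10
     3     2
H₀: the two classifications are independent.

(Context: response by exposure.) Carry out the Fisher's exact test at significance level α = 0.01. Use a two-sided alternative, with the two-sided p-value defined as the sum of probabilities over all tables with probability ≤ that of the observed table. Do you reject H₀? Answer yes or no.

reject H₀: no

Margins: r₁=16, r₂=5, c₁=9, c₂=12, n=21
p_obs = C(16,6)·C(5,3)/C(21,9); sum pmf over tables with pmf ≤ p_obs
p-value (two-sided) = 0.61079
At α=0.01: p ≥ α → fail to reject H₀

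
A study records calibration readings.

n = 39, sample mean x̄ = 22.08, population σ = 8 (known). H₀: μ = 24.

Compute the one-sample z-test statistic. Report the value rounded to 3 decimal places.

SE = σ/√n = 8/√39 = 1.2810
z = (x̄−μ₀)/SE = (22.08−24)/1.2810 = -1.4988

test statistic = -1.499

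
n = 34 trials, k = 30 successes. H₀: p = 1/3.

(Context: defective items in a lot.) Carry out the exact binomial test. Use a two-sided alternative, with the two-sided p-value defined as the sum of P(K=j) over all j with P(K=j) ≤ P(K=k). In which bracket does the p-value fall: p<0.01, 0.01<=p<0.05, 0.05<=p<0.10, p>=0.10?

p-value bracket: p<0.01

Exact binomial: n=34, k=30, p₀=1/3=0.3333
P(X=j) = C(n,j)·p₀^j·(1−p₀)^(n−j); p = Σ P(X=j) over j with P(X=j) ≤ P(X=30)
p-value (two-sided) = 0.00000
→ bracket: p<0.01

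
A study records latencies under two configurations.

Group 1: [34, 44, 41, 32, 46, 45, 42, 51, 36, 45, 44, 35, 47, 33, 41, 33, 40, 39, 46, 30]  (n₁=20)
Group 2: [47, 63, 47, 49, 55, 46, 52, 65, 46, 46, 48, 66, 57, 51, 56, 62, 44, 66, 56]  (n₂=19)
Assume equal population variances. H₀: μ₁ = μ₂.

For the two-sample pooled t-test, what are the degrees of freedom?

df = n₁ + n₂ − 2 = 20 + 19 − 2 = 37

degrees of freedom = 37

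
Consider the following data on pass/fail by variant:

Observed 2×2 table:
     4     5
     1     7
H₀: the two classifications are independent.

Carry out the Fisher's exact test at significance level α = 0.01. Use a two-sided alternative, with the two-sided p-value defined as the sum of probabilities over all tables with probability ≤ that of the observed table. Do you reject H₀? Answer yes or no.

reject H₀: no

Margins: r₁=9, r₂=8, c₁=5, c₂=12, n=17
p_obs = C(9,4)·C(8,1)/C(17,5); sum pmf over tables with pmf ≤ p_obs
p-value (two-sided) = 0.29412
At α=0.01: p ≥ α → fail to reject H₀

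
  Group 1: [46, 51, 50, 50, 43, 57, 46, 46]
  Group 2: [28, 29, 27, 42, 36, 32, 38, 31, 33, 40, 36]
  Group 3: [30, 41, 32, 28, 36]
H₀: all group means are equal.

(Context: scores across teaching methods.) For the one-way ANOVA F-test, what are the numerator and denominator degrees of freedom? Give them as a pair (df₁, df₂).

k = 3 groups, N = 24 total
df = (k−1, N−k) = (3−1, 24−3) = (2, 21)

degrees of freedom = [2, 21]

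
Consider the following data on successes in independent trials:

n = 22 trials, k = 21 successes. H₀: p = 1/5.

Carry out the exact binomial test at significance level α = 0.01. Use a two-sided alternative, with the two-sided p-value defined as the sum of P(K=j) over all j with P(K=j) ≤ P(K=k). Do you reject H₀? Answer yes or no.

reject H₀: yes

Exact binomial: n=22, k=21, p₀=1/5=0.2000
P(X=j) = C(n,j)·p₀^j·(1−p₀)^(n−j); p = Σ P(X=j) over j with P(X=j) ≤ P(X=21)
p-value (two-sided) = 0.00000
At α=0.01: p < α → reject H₀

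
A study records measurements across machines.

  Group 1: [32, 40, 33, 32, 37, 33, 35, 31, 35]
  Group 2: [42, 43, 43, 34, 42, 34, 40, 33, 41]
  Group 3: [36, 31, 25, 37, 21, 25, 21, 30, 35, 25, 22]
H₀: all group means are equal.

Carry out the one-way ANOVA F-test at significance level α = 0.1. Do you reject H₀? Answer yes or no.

reject H₀: yes

Group means [34.22, 39.11, 28.00], grand mean 33.379
SSB = Σnᵢ(x̄ᵢ−x̄)² = 620.383; SSW = ΣΣ(x−x̄ᵢ)² = 574.444
MSB = 620.383/2 = 310.1916; MSW = 574.444/26 = 22.0940
F = MSB/MSW = 14.0396
df = (2, 26)
p-value (upper-tail) = 0.00007
At α=0.1: p < α → reject H₀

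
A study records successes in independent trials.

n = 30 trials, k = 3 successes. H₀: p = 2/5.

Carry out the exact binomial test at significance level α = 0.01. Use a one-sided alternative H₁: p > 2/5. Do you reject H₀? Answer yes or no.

reject H₀: no

Exact binomial: n=30, k=3, p₀=2/5=0.4000
P(X≥3) from Σ C(n,i)·p₀^i·(1−p₀)^(n−i)
p-value (one-sided, H₁ greater) = 0.99995
At α=0.01: p ≥ α → fail to reject H₀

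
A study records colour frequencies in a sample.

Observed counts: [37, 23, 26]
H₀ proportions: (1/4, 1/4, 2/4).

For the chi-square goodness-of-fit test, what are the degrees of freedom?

degrees of freedom = 2

df = k − 1 = 3 − 1 = 2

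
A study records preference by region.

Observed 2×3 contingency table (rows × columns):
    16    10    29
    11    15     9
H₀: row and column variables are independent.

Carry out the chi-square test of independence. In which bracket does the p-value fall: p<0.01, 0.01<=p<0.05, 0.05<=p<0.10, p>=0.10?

Row totals [55, 35], col totals [27, 25, 38], n=90
χ² = (16−16.50)²/16.50 + (10−15.28)²/15.28 + (29−23.22)²/23.22 + (11−10.50)²/10.50 + (15−9.72)²/9.72 + (9−14.78)²/14.78 = 8.4238
df = 2
p-value (upper-tail) = 0.01482
→ bracket: 0.01<=p<0.05

p-value bracket: 0.01<=p<0.05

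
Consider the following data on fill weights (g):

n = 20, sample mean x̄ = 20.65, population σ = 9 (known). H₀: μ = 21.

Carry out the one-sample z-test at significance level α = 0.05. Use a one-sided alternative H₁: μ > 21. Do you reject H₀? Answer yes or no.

SE = σ/√n = 9/√20 = 2.0125
z = (x̄−μ₀)/SE = (20.65−21)/2.0125 = -0.1739
p-value (one-sided, H₁ greater) = 0.56903
At α=0.05: p ≥ α → fail to reject H₀

reject H₀: no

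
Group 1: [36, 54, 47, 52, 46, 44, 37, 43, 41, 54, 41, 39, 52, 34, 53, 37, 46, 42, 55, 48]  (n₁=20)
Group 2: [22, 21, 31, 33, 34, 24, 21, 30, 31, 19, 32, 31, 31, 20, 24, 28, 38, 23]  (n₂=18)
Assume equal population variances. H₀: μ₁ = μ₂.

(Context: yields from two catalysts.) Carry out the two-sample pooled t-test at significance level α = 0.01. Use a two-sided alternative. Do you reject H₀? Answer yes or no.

reject H₀: yes

x̄₁=45.050, s₁=6.692, n₁=20
x̄₂=27.389, s₂=5.669, n₂=18
s_p² = [19·6.692² + 17·5.669²]/36 = 38.8119
SE = √(s_p²·(1/20+1/18)) = 2.0241
t = (45.050−27.389)/2.0241 = 8.7256
df = 36
p-value (two-sided) = 0.00000
At α=0.01: p < α → reject H₀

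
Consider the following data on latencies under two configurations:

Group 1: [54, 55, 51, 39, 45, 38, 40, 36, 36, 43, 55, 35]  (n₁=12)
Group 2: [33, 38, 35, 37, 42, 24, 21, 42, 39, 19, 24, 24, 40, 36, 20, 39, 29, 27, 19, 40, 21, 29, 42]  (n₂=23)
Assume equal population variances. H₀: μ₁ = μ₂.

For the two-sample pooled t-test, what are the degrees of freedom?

degrees of freedom = 33

df = n₁ + n₂ − 2 = 12 + 23 − 2 = 33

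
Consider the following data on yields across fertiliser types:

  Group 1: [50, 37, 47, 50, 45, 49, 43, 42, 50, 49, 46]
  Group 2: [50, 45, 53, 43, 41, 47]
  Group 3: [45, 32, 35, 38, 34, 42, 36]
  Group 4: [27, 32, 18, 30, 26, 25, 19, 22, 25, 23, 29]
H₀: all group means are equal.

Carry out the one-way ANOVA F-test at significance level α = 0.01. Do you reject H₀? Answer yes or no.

Group means [46.18, 46.50, 37.43, 25.09], grand mean 37.857
SSB = Σnᵢ(x̄ᵢ−x̄)² = 3004.526; SSW = ΣΣ(x−x̄ᵢ)² = 593.760
MSB = 3004.526/3 = 1001.5087; MSW = 593.760/31 = 19.1535
F = MSB/MSW = 52.2884
df = (3, 31)
p-value (upper-tail) = 0.00000
At α=0.01: p < α → reject H₀

reject H₀: yes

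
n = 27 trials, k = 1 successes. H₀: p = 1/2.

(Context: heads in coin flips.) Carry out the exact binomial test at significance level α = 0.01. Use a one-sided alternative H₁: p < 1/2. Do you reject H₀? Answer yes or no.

Exact binomial: n=27, k=1, p₀=1/2=0.5000
P(X≤1) from Σ C(n,i)·p₀^i·(1−p₀)^(n−i)
p-value (one-sided, H₁ less) = 0.00000
At α=0.01: p < α → reject H₀

reject H₀: yes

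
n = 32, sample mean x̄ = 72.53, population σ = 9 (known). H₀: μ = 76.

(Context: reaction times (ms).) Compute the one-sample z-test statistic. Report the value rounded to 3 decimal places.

SE = σ/√n = 9/√32 = 1.5910
z = (x̄−μ₀)/SE = (72.53−76)/1.5910 = -2.1810

test statistic = -2.181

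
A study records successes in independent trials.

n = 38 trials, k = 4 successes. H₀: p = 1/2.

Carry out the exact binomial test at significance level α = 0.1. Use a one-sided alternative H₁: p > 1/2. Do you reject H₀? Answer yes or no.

Exact binomial: n=38, k=4, p₀=1/2=0.5000
P(X≥4) from Σ C(n,i)·p₀^i·(1−p₀)^(n−i)
p-value (one-sided, H₁ greater) = 1.00000
At α=0.1: p ≥ α → fail to reject H₀

reject H₀: no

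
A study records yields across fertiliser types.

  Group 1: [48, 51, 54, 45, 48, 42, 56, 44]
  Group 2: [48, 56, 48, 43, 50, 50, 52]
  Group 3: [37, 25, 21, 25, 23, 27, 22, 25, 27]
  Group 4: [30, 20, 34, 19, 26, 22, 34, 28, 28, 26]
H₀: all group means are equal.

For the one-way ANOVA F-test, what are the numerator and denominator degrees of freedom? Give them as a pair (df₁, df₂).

degrees of freedom = [3, 30]

k = 4 groups, N = 34 total
df = (k−1, N−k) = (4−1, 34−4) = (3, 30)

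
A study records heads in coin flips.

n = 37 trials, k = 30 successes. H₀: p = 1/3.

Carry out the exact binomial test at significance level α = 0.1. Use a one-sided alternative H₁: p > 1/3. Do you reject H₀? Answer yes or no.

Exact binomial: n=37, k=30, p₀=1/3=0.3333
P(X≥30) from Σ C(n,i)·p₀^i·(1−p₀)^(n−i)
p-value (one-sided, H₁ greater) = 0.00000
At α=0.1: p < α → reject H₀

reject H₀: yes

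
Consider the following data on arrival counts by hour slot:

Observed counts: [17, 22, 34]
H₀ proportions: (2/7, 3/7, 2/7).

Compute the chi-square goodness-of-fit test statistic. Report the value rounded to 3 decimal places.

test statistic = 11.751

n = 73; E_i = n·p_i = [20.86, 31.29, 20.86]
χ² = (17−20.86)²/20.86 + (22−31.29)²/31.29 + (34−20.86)²/20.86 = 11.7511
df = 2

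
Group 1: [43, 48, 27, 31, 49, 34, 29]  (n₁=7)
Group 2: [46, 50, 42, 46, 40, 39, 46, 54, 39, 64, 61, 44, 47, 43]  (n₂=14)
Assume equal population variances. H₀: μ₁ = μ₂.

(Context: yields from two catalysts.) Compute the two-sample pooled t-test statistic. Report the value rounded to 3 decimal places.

test statistic = -2.611

x̄₁=37.286, s₁=9.214, n₁=7
x̄₂=47.214, s₂=7.708, n₂=14
s_p² = [6·9.214² + 13·7.708²]/19 = 67.4624
SE = √(s_p²·(1/7+1/14)) = 3.8021
t = (37.286−47.214)/3.8021 = -2.6113
df = 19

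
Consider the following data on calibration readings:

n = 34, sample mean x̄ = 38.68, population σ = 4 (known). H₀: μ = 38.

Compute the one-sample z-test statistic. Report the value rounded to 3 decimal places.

SE = σ/√n = 4/√34 = 0.6860
z = (x̄−μ₀)/SE = (38.68−38)/0.6860 = 0.9913

test statistic = 0.991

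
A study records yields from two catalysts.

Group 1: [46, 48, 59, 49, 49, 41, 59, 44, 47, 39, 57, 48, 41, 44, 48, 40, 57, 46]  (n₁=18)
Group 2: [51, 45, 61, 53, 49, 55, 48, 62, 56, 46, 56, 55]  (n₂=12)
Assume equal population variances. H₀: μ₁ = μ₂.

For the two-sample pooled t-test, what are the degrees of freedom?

degrees of freedom = 28

df = n₁ + n₂ − 2 = 18 + 12 − 2 = 28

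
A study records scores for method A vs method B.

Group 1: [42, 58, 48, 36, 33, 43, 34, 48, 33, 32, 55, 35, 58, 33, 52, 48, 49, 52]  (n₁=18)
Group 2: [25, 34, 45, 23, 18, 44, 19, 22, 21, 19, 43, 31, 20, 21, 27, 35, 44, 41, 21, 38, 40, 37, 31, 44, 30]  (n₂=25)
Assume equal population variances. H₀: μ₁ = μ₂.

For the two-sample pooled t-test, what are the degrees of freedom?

df = n₁ + n₂ − 2 = 18 + 25 − 2 = 41

degrees of freedom = 41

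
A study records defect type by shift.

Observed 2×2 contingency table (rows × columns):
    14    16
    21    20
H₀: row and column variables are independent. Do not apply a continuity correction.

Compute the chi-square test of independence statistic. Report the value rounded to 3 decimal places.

test statistic = 0.144

Row totals [30, 41], col totals [35, 36], n=71
χ² = (14−14.79)²/14.79 + (16−15.21)²/15.21 + (21−20.21)²/20.21 + (20−20.79)²/20.79 = 0.1437
df = 1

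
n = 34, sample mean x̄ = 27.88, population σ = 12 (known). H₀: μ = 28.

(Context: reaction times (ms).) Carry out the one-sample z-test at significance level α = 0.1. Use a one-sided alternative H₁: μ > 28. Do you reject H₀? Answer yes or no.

SE = σ/√n = 12/√34 = 2.0580
z = (x̄−μ₀)/SE = (27.88−28)/2.0580 = -0.0583
p-value (one-sided, H₁ greater) = 0.52325
At α=0.1: p ≥ α → fail to reject H₀

reject H₀: no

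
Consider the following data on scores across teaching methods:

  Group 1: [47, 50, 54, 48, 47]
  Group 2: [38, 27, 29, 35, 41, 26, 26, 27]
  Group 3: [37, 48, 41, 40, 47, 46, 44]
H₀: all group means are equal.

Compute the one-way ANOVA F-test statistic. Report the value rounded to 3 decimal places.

test statistic = 24.913

Group means [49.20, 31.12, 43.29], grand mean 39.900
SSB = Σnᵢ(x̄ᵢ−x̄)² = 1128.696; SSW = ΣΣ(x−x̄ᵢ)² = 385.104
MSB = 1128.696/2 = 564.3482; MSW = 385.104/17 = 22.6532
F = MSB/MSW = 24.9126
df = (2, 17)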